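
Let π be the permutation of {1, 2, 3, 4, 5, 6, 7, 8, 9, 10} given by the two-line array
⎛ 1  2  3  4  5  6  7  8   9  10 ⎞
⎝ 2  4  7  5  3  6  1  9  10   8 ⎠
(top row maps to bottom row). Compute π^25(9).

Tracing 9 → 10 → … returns to 9 after 3 steps, so 9 lies in a 3-cycle (8 9 10).
Since the cycle has length 3, π^25 acts on it the same as π^1 (25 mod 3 = 1).
Advancing 1 step from 9: 9 → 10.

10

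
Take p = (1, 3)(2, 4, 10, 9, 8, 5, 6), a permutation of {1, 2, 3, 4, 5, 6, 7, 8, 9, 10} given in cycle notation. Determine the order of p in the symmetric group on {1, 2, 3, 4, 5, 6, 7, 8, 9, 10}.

The disjoint cycles have lengths 7, 2, 1.
Since disjoint cycles commute, ord(p) = lcm(7, 2) = 14.

14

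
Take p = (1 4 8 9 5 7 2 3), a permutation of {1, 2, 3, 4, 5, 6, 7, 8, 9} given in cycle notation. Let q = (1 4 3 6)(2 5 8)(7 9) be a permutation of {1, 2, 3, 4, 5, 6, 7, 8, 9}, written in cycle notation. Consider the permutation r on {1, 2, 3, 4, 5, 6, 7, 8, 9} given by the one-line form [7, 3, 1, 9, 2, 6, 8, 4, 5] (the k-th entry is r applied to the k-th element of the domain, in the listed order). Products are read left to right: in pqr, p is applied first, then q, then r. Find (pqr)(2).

Apply the permutations in order: p(2) = 3, then q(3) = 6, then r(6) = 6. So (pqr)(2) = 6.

6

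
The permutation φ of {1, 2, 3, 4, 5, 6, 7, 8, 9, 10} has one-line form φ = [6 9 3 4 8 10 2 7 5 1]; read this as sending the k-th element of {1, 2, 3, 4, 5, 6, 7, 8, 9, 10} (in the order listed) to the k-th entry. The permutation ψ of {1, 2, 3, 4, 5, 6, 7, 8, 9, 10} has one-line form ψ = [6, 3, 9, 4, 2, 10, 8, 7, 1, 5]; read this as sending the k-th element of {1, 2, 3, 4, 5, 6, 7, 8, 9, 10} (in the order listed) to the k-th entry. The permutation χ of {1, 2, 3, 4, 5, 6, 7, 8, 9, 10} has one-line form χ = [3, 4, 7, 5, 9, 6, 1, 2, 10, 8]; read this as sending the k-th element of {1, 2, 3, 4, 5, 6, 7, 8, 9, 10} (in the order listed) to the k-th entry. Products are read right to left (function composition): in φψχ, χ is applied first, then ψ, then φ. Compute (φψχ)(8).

3

Chase 8: χ(8) = 2; ψ(2) = 3; φ(3) = 3. Hence (φψχ)(8) = 3.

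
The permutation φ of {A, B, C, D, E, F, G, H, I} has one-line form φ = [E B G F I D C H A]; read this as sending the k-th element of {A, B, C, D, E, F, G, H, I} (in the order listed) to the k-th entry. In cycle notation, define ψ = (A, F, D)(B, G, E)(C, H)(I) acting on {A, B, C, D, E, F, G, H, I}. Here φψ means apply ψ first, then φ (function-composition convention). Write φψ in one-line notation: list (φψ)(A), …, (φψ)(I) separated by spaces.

Chase each element through ψ then φ: A → F → D; B → G → C; C → H → H; D → A → E; E → B → B; F → D → F; G → E → I; H → C → G; I → I → A.
So φψ in one-line form is D C H E B F I G A.

D C H E B F I G A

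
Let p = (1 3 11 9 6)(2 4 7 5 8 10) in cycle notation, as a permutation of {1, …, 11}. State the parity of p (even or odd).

The cycle lengths are 6, 5.
A cycle of length ℓ contributes ℓ−1 transpositions, so p is a product of 5 + 4 = 9 transpositions — odd.

odd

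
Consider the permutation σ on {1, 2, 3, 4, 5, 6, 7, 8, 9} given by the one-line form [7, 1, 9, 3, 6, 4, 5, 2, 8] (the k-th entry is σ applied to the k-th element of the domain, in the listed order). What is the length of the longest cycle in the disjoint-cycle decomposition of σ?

Decomposing into disjoint cycles gives (1, 7, 5, 6, 4, 3, 9, 8, 2); the longest has length 9.

9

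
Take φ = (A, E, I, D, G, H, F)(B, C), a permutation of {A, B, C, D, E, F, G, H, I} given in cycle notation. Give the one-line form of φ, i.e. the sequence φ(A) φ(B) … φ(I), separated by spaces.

Reading each image from the cycles: A↦E, B↦C, C↦B, D↦G, E↦I, F↦A, G↦H, H↦F, I↦D.
So the one-line form is E C B G I A H F D.

E C B G I A H F D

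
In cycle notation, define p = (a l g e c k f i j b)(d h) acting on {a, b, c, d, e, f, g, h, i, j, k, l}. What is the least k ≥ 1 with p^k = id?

10

The cycle type of p is (10, 2).
Since disjoint cycles commute, ord(p) = lcm(10, 2) = 10.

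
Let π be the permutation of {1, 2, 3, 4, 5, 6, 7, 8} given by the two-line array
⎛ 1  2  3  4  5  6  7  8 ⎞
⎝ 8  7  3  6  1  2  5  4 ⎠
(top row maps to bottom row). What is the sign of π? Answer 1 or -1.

1

In disjoint-cycle form the cycle lengths are 7, 1.
A cycle is odd iff its length is even; π has 0 even-length cycles, so sgn(π) = (−1)^0 and π is even.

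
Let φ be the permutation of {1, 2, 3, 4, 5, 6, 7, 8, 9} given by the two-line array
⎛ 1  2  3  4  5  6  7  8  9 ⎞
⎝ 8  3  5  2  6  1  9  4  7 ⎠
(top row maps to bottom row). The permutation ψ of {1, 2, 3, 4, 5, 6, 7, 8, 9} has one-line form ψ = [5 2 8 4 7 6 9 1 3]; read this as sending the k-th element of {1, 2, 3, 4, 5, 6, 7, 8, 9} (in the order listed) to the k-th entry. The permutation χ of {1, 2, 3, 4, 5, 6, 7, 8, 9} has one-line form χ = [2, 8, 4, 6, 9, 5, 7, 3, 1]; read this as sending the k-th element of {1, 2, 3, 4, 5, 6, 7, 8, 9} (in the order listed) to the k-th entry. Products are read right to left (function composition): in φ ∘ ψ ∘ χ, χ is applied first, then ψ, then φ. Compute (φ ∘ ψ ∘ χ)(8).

4

Apply the permutations in order: χ(8) = 3, then ψ(3) = 8, then φ(8) = 4. So (φ ∘ ψ ∘ χ)(8) = 4.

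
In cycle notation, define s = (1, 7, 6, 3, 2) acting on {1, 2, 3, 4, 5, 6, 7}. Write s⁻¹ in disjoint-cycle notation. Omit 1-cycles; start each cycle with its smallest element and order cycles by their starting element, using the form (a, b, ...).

The inverse reverses each cycle.
After reversing and putting each cycle's least element first, s⁻¹ = (1, 2, 3, 6, 7).

(1, 2, 3, 6, 7)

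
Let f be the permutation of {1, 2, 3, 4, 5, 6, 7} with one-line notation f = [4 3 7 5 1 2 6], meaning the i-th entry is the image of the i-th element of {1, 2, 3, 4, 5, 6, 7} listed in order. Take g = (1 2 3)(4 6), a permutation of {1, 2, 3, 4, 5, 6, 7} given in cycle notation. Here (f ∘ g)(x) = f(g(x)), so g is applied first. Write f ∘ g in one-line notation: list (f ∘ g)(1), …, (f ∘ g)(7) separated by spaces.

(f ∘ g)(x) = f(g(x)). Computing each image: f(g(1)) = f(2) = 3, f(g(2)) = f(3) = 7, f(g(3)) = f(1) = 4, f(g(4)) = f(6) = 2, f(g(5)) = f(5) = 1, f(g(6)) = f(4) = 5, f(g(7)) = f(7) = 6.
Hence f ∘ g = [3 7 4 2 1 5 6].

3 7 4 2 1 5 6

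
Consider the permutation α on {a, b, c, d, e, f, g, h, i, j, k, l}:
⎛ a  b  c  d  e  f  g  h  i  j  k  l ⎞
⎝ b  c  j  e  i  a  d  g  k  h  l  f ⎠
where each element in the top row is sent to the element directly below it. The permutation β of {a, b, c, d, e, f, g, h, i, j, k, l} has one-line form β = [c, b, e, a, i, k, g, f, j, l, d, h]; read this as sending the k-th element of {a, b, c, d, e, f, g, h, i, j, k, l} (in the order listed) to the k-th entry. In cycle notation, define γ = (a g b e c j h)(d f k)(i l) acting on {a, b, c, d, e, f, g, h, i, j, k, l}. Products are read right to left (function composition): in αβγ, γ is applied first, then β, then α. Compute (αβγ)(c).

f

(αβγ)(c) = α(β(γ(c))). γ(c) = j, then β(j) = l, then α(l) = f, so the result is f.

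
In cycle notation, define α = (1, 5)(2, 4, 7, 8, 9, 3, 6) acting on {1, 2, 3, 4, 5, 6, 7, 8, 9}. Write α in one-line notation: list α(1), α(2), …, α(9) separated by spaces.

5 4 6 7 1 2 8 9 3

Reading each image from the cycles: 1↦5, 2↦4, 3↦6, 4↦7, 5↦1, 6↦2, 7↦8, 8↦9, 9↦3.
So the one-line form is 5 4 6 7 1 2 8 9 3.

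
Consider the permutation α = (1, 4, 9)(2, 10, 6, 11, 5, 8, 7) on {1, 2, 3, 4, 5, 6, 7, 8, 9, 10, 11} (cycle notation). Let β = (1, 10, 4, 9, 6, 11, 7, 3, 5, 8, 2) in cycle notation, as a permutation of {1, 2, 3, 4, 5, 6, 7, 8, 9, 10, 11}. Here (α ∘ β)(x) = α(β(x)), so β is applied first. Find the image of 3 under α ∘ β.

8

β(3) = 5, then α(5) = 8; composing gives (α ∘ β)(3) = 8.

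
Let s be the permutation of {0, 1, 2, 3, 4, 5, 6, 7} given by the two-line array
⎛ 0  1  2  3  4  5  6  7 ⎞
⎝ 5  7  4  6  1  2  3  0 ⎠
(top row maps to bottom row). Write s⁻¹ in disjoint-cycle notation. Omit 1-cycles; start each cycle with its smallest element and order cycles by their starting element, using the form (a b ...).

First write s in disjoint cycles: (0 5 2 4 1 7)(3 6).
Reversing each cycle (and rotating so the smallest element leads) gives s⁻¹ = (0 7 1 4 2 5)(3 6).

(0 7 1 4 2 5)(3 6)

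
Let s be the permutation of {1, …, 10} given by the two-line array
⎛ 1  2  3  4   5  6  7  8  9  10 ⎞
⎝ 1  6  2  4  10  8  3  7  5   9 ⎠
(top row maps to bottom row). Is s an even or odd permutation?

even

In disjoint-cycle form the cycle lengths are 5, 3, 1, 1.
A cycle is odd iff its length is even; s has 0 even-length cycles, so sgn(s) = (−1)^0 and s is even.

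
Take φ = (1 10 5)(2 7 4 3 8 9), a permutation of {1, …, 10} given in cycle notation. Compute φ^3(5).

5 lies in the 3-cycle (1 10 5).
On a 3-cycle, φ^3 is the identity, so φ^3 = φ^0 there (3 ≡ 0 mod 3).
So φ^3(5) = 5.

5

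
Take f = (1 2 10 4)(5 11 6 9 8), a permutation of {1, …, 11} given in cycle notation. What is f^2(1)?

10

1 lies in the 4-cycle (1 2 10 4).
Stepping 2 places around the cycle: 1 → 2 → 10.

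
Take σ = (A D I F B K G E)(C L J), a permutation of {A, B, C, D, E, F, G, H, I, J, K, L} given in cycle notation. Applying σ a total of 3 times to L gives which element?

L lies in the 3-cycle (C L J).
Powers repeat with period 3 on this cycle, and 3 mod 3 = 0, so σ^3(L) = σ^0(L).
So σ^3(L) = L.

L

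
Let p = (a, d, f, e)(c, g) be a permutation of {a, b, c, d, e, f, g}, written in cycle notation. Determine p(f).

Within (a, d, f, e), f ↦ e.

e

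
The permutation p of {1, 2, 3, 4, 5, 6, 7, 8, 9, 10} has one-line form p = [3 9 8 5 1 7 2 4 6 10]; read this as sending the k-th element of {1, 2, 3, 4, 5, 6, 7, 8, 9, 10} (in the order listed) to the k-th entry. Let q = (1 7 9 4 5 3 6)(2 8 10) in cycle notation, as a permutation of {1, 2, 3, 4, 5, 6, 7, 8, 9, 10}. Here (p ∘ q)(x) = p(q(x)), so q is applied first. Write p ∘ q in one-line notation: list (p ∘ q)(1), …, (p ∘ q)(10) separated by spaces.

2 4 7 1 8 3 6 10 5 9

(p ∘ q)(x) = p(q(x)). Computing each image: p(q(1)) = p(7) = 2, p(q(2)) = p(8) = 4, p(q(3)) = p(6) = 7, p(q(4)) = p(5) = 1, p(q(5)) = p(3) = 8, p(q(6)) = p(1) = 3, p(q(7)) = p(9) = 6, p(q(8)) = p(10) = 10, p(q(9)) = p(4) = 5, p(q(10)) = p(2) = 9.
Hence p ∘ q = [2 4 7 1 8 3 6 10 5 9].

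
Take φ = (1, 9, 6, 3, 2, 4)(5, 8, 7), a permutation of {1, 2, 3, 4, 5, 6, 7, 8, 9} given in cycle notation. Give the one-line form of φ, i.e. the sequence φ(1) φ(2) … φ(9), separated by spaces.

Each element maps to the next entry in its cycle (wrapping to the front): 1↦9, 2↦4, 3↦2, 4↦1, 5↦8, 6↦3, 7↦5, 8↦7, 9↦6.
So the one-line form is 9 4 2 1 8 3 5 7 6.

9 4 2 1 8 3 5 7 6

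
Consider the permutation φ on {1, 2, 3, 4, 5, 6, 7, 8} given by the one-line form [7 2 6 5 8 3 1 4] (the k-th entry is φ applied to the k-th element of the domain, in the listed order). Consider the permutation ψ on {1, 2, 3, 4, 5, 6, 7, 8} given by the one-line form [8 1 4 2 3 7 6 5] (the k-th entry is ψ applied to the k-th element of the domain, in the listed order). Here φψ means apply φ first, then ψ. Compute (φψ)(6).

4

(φψ)(6) = ψ(φ(6)). φ(6) = 3, then ψ(3) = 4. So (φψ)(6) = 4.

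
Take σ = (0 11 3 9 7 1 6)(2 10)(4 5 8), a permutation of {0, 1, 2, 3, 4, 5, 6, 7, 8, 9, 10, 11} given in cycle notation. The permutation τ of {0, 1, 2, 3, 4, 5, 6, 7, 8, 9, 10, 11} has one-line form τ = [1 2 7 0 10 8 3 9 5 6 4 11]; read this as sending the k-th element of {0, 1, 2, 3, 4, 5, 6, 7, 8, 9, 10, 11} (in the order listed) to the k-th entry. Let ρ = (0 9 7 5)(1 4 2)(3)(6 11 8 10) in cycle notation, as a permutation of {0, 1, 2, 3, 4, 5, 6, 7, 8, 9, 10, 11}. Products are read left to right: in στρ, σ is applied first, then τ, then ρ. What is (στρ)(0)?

8

Apply the permutations in order: σ(0) = 11, then τ(11) = 11, then ρ(11) = 8. So (στρ)(0) = 8.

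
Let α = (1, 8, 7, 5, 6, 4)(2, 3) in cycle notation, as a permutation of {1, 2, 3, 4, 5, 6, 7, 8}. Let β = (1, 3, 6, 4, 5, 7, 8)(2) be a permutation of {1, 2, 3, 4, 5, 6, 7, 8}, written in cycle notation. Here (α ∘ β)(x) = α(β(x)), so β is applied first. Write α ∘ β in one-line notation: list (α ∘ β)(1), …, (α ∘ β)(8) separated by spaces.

Chase each element through β then α: 1 → 3 → 2; 2 → 2 → 3; 3 → 6 → 4; 4 → 5 → 6; 5 → 7 → 5; 6 → 4 → 1; 7 → 8 → 7; 8 → 1 → 8.
So α ∘ β in one-line form is 2 3 4 6 5 1 7 8.

2 3 4 6 5 1 7 8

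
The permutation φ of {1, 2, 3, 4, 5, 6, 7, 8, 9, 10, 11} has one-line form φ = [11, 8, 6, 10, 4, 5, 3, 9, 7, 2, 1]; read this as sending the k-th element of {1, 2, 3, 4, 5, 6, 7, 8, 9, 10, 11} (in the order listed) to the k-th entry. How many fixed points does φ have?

No element satisfies φ(x) = x, so there are 0 fixed points.

0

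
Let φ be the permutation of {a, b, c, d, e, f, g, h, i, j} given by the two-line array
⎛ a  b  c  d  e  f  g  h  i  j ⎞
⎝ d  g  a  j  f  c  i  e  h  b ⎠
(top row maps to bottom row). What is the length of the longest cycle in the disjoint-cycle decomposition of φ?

Decomposing into disjoint cycles gives (a d j b g i h e f c); the longest has length 10.

10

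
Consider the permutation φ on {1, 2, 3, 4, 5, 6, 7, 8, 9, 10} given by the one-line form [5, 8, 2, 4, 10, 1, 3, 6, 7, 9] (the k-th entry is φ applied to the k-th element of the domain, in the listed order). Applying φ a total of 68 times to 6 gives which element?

Tracing 6 → 1 → … returns to 6 after 9 steps, so 6 lies in a 9-cycle (1 5 10 9 7 3 2 8 6).
Since the cycle has length 9, φ^68 acts on it the same as φ^5 (68 mod 9 = 5).
Stepping 5 places around the cycle: 6 → 1 → 5 → 10 → 9 → 7.

7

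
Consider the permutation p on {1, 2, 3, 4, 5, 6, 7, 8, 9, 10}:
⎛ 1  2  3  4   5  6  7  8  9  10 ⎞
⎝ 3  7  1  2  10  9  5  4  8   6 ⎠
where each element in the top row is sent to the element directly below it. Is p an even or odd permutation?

even

In disjoint-cycle form the cycle lengths are 8, 2.
A cycle is odd iff its length is even; p has 2 even-length cycles, so sgn(p) = (−1)^2 and p is even.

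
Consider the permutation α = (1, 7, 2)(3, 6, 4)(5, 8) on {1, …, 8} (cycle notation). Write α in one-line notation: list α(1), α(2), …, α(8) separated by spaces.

7 1 6 3 8 4 2 5

Image by image: 1↦7, 2↦1, 3↦6, 4↦3, 5↦8, 6↦4, 7↦2, 8↦5.
Listing these in domain order gives 7 1 6 3 8 4 2 5.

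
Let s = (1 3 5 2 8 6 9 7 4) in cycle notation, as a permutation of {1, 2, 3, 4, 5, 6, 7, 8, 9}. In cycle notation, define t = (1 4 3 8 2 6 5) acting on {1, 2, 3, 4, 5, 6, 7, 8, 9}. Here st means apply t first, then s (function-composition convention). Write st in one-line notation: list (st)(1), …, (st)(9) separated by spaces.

(st)(x) = s(t(x)). Computing each image: s(t(1)) = s(4) = 1, s(t(2)) = s(6) = 9, s(t(3)) = s(8) = 6, s(t(4)) = s(3) = 5, s(t(5)) = s(1) = 3, s(t(6)) = s(5) = 2, s(t(7)) = s(7) = 4, s(t(8)) = s(2) = 8, s(t(9)) = s(9) = 7.
Hence st = [1 9 6 5 3 2 4 8 7].

1 9 6 5 3 2 4 8 7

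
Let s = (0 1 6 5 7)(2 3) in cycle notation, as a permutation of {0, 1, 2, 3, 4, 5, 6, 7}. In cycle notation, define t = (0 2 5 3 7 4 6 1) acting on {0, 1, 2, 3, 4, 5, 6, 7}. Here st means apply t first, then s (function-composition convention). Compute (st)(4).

5

(st)(4) = s(t(4)). t(4) = 6, then s(6) = 5. So (st)(4) = 5.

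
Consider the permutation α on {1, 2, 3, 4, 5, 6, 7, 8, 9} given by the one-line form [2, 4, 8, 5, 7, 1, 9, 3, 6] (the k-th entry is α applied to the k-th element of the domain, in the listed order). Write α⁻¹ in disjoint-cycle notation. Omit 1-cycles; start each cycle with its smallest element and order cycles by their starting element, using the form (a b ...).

The cycle decomposition of α is (1 2 4 5 7 9 6)(3 8).
The inverse reverses every cycle; in canonical form, α⁻¹ = (1 6 9 7 5 4 2)(3 8).

(1 6 9 7 5 4 2)(3 8)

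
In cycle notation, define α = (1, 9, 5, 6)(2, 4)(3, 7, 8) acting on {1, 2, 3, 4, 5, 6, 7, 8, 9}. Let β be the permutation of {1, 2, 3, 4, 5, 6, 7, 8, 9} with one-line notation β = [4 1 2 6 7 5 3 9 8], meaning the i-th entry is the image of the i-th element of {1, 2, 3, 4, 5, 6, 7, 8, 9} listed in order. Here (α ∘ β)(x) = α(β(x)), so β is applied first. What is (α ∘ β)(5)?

β(5) = 7, then α(7) = 8; composing gives (α ∘ β)(5) = 8.

8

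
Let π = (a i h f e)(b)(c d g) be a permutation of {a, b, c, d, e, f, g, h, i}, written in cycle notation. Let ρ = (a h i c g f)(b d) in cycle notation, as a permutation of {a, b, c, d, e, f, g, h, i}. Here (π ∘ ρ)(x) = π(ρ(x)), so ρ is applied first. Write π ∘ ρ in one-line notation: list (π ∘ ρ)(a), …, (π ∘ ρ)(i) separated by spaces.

(π ∘ ρ)(x) = π(ρ(x)). Computing each image: π(ρ(a)) = π(h) = f, π(ρ(b)) = π(d) = g, π(ρ(c)) = π(g) = c, π(ρ(d)) = π(b) = b, π(ρ(e)) = π(e) = a, π(ρ(f)) = π(a) = i, π(ρ(g)) = π(f) = e, π(ρ(h)) = π(i) = h, π(ρ(i)) = π(c) = d.
Hence π ∘ ρ = [f g c b a i e h d].

f g c b a i e h d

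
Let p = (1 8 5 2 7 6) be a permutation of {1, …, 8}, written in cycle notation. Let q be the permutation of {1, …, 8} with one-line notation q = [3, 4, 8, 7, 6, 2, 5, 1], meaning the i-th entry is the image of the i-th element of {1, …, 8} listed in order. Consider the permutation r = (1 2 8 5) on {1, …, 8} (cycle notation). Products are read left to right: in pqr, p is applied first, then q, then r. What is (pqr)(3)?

5

Apply the permutations in order: p(3) = 3, then q(3) = 8, then r(8) = 5. So (pqr)(3) = 5.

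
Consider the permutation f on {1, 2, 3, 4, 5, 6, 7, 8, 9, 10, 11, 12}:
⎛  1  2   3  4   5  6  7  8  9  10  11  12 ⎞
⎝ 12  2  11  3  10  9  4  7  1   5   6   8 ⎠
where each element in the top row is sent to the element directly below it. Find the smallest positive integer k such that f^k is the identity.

18

Decomposing into disjoint cycles gives cycle lengths 9, 2, 1.
The order of f is the least common multiple of its cycle lengths: lcm(9, 2) = 18.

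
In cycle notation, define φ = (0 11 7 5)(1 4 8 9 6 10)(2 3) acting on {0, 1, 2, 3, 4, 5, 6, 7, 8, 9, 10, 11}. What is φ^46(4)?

4 lies in the 6-cycle (1 4 8 9 6 10).
On a 6-cycle, φ^6 is the identity, so φ^46 = φ^4 there (46 ≡ 4 mod 6).
Stepping 4 places around the cycle: 4 → 8 → 9 → 6 → 10.

10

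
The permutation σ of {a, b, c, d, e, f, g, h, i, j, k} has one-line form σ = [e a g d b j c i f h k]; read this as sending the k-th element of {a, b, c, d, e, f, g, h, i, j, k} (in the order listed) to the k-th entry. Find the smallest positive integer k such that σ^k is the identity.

The disjoint-cycle form of σ has cycle lengths 4, 3, 2, 1, 1.
Since disjoint cycles commute, ord(σ) = lcm(4, 3, 2) = 12.

12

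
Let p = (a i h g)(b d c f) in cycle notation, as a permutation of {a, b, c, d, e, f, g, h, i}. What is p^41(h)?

g

h lies in the 4-cycle (a i h g).
On a 4-cycle, p^4 is the identity, so p^41 = p^1 there (41 ≡ 1 mod 4).
Stepping 1 place around the cycle: h → g.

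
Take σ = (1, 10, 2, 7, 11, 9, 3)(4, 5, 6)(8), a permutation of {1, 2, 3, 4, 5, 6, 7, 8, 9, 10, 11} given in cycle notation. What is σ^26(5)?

4

5 lies in the 3-cycle (4, 5, 6).
Powers repeat with period 3 on this cycle, and 26 mod 3 = 2, so σ^26(5) = σ^2(5).
Stepping 2 places around the cycle: 5 → 6 → 4.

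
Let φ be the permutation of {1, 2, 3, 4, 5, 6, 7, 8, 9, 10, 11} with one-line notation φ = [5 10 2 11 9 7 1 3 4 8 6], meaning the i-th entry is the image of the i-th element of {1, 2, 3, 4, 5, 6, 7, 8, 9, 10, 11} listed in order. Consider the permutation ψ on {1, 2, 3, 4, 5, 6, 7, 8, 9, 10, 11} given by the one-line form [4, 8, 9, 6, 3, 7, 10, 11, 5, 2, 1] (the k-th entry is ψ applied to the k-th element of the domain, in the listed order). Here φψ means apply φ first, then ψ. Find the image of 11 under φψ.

7

First apply φ: φ(11) = 6, then ψ(6) = 7. Thus (φψ)(11) = 7.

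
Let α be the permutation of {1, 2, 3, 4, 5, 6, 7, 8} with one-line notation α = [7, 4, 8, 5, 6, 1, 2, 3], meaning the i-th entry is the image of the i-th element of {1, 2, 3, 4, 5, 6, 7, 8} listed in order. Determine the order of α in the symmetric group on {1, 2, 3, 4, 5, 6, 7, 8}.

6

The disjoint-cycle form of α has cycle lengths 6, 2.
Since disjoint cycles commute, ord(α) = lcm(6, 2) = 6.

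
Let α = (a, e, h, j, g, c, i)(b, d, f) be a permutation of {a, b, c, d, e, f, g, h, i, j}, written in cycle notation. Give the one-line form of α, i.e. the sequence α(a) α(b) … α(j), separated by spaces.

e d i f h b c j a g

Each element maps to the next entry in its cycle (wrapping to the front): a↦e, b↦d, c↦i, d↦f, e↦h, f↦b, g↦c, h↦j, i↦a, j↦g.
So the one-line form is e d i f h b c j a g.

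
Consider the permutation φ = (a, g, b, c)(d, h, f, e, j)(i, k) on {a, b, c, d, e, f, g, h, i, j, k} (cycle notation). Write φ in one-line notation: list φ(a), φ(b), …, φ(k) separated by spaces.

Reading each image from the cycles: a→g, b→c, c→a, d→h, e→j, f→e, g→b, h→f, i→k, j→d, k→i.
Listing these in domain order gives g c a h j e b f k d i.

g c a h j e b f k d i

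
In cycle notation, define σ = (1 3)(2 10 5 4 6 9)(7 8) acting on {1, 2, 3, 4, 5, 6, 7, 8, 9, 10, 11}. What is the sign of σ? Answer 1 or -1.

-1

The cycle lengths are 6, 2, 2, 1.
A cycle is odd iff its length is even; σ has 3 even-length cycles, so sgn(σ) = (−1)^3 and σ is odd.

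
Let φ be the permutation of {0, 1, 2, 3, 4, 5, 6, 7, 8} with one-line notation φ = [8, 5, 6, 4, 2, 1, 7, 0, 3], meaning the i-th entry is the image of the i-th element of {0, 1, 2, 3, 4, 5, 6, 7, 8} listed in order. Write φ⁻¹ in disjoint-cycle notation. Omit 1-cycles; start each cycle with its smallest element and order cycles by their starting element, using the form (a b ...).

(0 7 6 2 4 3 8)(1 5)

The cycle decomposition of φ is (0 8 3 4 2 6 7)(1 5).
Reversing each cycle (and rotating so the smallest element leads) gives φ⁻¹ = (0 7 6 2 4 3 8)(1 5).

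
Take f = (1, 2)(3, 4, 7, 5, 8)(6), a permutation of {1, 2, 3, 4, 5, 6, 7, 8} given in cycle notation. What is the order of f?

10

The cycle type of f is (5, 2, 1).
Since disjoint cycles commute, ord(f) = lcm(5, 2) = 10.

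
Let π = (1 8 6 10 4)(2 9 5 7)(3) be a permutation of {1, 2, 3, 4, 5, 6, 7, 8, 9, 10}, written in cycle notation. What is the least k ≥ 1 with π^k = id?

The cycle type of π is (5, 4, 1).
The order of π is the least common multiple of its cycle lengths: lcm(5, 4) = 20.

20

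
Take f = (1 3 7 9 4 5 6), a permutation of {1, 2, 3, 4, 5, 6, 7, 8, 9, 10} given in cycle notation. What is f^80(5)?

3

5 lies in the 7-cycle (1 3 7 9 4 5 6).
On a 7-cycle, f^7 is the identity, so f^80 = f^3 there (80 ≡ 3 mod 7).
Advancing 3 steps from 5: 5 → 6 → 1 → 3.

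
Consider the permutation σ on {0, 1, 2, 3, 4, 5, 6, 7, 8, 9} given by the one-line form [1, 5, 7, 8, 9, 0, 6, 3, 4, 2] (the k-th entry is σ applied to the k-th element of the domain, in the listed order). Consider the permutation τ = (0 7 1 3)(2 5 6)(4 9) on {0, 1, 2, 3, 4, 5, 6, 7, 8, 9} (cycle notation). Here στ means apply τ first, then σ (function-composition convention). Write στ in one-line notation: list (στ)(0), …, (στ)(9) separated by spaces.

For each element, apply τ then σ: 0 → 7 → 3; 1 → 3 → 8; 2 → 5 → 0; 3 → 0 → 1; 4 → 9 → 2; 5 → 6 → 6; 6 → 2 → 7; 7 → 1 → 5; 8 → 8 → 4; 9 → 4 → 9.
Collecting the images, στ = [3 8 0 1 2 6 7 5 4 9].

3 8 0 1 2 6 7 5 4 9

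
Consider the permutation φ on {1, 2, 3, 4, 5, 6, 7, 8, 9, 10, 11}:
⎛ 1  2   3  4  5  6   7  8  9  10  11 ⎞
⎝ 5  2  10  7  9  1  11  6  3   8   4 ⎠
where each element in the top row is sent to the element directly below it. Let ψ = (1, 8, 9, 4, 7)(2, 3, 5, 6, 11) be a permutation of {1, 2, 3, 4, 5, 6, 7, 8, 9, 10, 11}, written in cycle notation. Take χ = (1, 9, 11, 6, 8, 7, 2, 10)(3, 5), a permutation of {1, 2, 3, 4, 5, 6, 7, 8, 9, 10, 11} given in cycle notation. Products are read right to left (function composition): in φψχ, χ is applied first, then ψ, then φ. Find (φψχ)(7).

10

(φψχ)(7) = φ(ψ(χ(7))). χ(7) = 2, then ψ(2) = 3, then φ(3) = 10, so the result is 10.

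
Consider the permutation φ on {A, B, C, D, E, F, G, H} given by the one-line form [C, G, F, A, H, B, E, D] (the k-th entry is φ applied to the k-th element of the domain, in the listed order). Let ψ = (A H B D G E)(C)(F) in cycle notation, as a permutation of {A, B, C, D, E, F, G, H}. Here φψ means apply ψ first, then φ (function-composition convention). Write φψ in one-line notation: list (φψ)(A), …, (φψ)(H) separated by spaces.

D A F E C B H G

Chase each element through ψ then φ: A → H → D; B → D → A; C → C → F; D → G → E; E → A → C; F → F → B; G → E → H; H → B → G.
So φψ in one-line form is D A F E C B H G.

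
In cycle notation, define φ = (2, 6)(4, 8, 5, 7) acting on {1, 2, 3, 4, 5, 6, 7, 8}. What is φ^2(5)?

5 lies in the 4-cycle (4, 8, 5, 7).
Advancing 2 steps from 5: 5 → 7 → 4.

4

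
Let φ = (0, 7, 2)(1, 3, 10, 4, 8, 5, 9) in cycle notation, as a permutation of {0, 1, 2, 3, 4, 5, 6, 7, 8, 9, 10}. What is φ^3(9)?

9 lies in the 7-cycle (1, 3, 10, 4, 8, 5, 9).
Advancing 3 steps from 9: 9 → 1 → 3 → 10.

10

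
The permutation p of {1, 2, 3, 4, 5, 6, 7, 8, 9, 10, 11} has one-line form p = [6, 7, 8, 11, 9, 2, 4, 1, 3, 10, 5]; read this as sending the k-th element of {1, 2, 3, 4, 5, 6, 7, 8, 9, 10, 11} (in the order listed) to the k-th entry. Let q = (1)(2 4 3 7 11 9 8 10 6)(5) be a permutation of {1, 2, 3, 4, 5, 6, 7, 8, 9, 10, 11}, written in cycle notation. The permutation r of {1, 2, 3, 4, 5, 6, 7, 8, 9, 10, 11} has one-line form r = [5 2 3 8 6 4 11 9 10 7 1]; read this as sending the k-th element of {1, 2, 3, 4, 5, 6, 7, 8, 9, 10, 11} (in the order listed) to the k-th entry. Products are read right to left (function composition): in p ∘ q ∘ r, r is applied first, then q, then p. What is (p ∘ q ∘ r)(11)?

(p ∘ q ∘ r)(11) = p(q(r(11))). r(11) = 1, then q(1) = 1, then p(1) = 6, so the result is 6.

6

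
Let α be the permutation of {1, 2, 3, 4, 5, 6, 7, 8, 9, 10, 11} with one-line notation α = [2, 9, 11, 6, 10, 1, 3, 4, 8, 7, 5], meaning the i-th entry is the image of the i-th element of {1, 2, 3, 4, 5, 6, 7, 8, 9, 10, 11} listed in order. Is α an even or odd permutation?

In disjoint-cycle form the cycle lengths are 6, 5.
A cycle of length ℓ contributes ℓ−1 transpositions, so α is a product of 5 + 4 = 9 transpositions — odd.

odd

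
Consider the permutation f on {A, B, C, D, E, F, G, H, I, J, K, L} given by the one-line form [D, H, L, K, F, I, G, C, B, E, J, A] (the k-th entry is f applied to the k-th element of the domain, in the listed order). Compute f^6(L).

F

Tracing L → A → … returns to L after 11 steps, so L lies in an 11-cycle (A D K J E F I B H C L).
Stepping 6 places around the cycle: L → A → D → K → J → E → F.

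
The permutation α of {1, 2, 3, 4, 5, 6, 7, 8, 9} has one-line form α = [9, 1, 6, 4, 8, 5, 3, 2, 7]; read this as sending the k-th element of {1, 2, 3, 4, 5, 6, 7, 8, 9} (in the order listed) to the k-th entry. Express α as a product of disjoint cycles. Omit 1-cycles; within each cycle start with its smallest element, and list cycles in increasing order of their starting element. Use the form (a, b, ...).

Iterating α from 1 gives 1 → 9 → 7 → 3 → 6 → 5 → 8 → 2 → 1; that is the 8-cycle (1, 9, 7, 3, 6, 5, 8, 2).
Continuing from each remaining unvisited element yields (1, 9, 7, 3, 6, 5, 8, 2).

(1, 9, 7, 3, 6, 5, 8, 2)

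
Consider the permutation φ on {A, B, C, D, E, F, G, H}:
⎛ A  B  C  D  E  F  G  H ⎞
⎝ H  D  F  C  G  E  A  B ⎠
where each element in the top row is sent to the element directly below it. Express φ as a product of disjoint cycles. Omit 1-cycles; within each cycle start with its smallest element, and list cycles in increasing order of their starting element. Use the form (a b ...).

Start at A and follow images: A → H → B → D → C → F → E → G → A, giving the cycle (A H B D C F E G).
Repeating from the next unused element and collecting all non-trivial cycles gives (A H B D C F E G).

(A H B D C F E G)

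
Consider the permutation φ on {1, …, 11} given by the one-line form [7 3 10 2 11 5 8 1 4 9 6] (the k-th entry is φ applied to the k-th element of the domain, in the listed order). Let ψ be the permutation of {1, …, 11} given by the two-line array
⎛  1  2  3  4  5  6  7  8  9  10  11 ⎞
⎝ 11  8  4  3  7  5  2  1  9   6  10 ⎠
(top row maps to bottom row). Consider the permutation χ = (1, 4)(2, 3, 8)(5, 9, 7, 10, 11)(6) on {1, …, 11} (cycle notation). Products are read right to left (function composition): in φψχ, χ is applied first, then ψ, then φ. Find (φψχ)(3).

7

Apply the permutations in order: χ(3) = 8, then ψ(8) = 1, then φ(1) = 7. So (φψχ)(3) = 7.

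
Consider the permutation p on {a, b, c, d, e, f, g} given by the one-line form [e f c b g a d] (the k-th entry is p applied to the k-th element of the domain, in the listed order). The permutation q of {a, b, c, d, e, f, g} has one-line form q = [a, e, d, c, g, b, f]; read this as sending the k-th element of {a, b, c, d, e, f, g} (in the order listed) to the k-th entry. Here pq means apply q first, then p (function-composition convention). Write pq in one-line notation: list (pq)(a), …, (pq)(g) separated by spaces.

(pq)(x) = p(q(x)). Computing each image: p(q(a)) = p(a) = e, p(q(b)) = p(e) = g, p(q(c)) = p(d) = b, p(q(d)) = p(c) = c, p(q(e)) = p(g) = d, p(q(f)) = p(b) = f, p(q(g)) = p(f) = a.
Hence pq = [e g b c d f a].

e g b c d f a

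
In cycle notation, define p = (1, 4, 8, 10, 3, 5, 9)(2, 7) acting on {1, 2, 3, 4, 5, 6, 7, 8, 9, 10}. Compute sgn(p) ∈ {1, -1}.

-1

The cycle lengths are 7, 2, 1.
A cycle is odd iff its length is even; p has 1 even-length cycle, so sgn(p) = (−1)^1 and p is odd.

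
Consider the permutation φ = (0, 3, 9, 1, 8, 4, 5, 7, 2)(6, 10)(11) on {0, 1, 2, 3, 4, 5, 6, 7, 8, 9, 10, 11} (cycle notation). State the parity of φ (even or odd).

The cycle lengths are 9, 2, 1.
A cycle is odd iff its length is even; φ has 1 even-length cycle, so sgn(φ) = (−1)^1 and φ is odd.

odd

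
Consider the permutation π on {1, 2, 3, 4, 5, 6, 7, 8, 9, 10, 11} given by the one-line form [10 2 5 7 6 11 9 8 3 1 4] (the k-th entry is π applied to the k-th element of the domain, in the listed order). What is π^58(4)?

9

Tracing 4 → 7 → … returns to 4 after 7 steps, so 4 lies in a 7-cycle (3 5 6 11 4 7 9).
On a 7-cycle, π^7 is the identity, so π^58 = π^2 there (58 ≡ 2 mod 7).
Stepping 2 places around the cycle: 4 → 7 → 9.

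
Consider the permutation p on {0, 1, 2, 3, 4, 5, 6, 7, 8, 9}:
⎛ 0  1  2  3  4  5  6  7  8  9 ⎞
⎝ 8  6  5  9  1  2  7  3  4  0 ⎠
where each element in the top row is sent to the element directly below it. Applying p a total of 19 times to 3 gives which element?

Tracing 3 → 9 → … returns to 3 after 8 steps, so 3 lies in an 8-cycle (0 8 4 1 6 7 3 9).
Since the cycle has length 8, p^19 acts on it the same as p^3 (19 mod 8 = 3).
Advancing 3 steps from 3: 3 → 9 → 0 → 8.

8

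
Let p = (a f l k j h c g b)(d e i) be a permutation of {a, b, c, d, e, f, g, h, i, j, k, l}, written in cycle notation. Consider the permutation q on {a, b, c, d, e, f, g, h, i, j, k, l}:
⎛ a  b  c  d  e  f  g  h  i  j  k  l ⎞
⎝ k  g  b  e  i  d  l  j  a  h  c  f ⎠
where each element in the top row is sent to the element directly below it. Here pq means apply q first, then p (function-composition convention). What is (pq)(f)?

q(f) = d, then p(d) = e; composing gives (pq)(f) = e.

e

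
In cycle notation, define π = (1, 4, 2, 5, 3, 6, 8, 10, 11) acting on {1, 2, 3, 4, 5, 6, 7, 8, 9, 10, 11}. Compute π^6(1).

1 lies in the 9-cycle (1, 4, 2, 5, 3, 6, 8, 10, 11).
Advancing 6 steps from 1: 1 → 4 → 2 → 5 → 3 → 6 → 8.

8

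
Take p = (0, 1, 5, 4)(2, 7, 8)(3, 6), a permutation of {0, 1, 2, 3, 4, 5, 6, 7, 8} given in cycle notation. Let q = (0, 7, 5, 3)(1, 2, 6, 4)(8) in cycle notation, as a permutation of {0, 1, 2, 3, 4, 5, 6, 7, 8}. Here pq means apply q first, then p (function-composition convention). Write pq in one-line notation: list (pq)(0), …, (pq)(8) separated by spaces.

(pq)(x) = p(q(x)). Computing each image: p(q(0)) = p(7) = 8, p(q(1)) = p(2) = 7, p(q(2)) = p(6) = 3, p(q(3)) = p(0) = 1, p(q(4)) = p(1) = 5, p(q(5)) = p(3) = 6, p(q(6)) = p(4) = 0, p(q(7)) = p(5) = 4, p(q(8)) = p(8) = 2.
Hence pq = [8 7 3 1 5 6 0 4 2].

8 7 3 1 5 6 0 4 2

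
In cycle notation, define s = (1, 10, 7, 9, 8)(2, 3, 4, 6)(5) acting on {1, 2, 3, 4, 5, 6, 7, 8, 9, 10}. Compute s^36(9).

9 lies in the 5-cycle (1, 10, 7, 9, 8).
On a 5-cycle, s^5 is the identity, so s^36 = s^1 there (36 ≡ 1 mod 5).
Advancing 1 step from 9: 9 → 8.

8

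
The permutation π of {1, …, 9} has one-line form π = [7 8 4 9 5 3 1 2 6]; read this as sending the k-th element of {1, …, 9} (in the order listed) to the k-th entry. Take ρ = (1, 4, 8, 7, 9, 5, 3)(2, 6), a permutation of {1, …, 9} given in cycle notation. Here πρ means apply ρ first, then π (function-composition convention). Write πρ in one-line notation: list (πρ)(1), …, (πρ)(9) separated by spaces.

For each element, apply ρ then π: 1 → 4 → 9; 2 → 6 → 3; 3 → 1 → 7; 4 → 8 → 2; 5 → 3 → 4; 6 → 2 → 8; 7 → 9 → 6; 8 → 7 → 1; 9 → 5 → 5.
So πρ in one-line form is 9 3 7 2 4 8 6 1 5.

9 3 7 2 4 8 6 1 5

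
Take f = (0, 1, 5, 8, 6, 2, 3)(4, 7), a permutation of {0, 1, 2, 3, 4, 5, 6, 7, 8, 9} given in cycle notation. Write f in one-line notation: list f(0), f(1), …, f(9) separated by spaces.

Reading each image from the cycles: 0→1, 1→5, 2→3, 3→0, 4→7, 5→8, 6→2, 7→4, 8→6, 9→9.
So the one-line form is 1 5 3 0 7 8 2 4 6 9.

1 5 3 0 7 8 2 4 6 9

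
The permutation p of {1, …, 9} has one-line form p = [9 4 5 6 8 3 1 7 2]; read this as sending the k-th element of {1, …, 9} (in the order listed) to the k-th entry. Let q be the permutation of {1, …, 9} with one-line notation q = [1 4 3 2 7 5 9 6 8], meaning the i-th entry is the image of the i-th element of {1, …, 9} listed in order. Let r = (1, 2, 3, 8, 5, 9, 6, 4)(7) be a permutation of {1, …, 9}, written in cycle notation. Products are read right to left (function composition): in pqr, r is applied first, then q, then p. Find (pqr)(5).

7

(pqr)(5) = p(q(r(5))). r(5) = 9, then q(9) = 8, then p(8) = 7, so the result is 7.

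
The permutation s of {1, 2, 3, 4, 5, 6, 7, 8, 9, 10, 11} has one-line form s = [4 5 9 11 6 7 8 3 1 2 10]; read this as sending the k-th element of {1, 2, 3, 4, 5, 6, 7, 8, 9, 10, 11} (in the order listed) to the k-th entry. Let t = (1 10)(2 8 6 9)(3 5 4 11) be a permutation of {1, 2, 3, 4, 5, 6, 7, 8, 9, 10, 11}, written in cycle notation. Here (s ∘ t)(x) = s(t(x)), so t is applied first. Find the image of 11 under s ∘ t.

t(11) = 3, then s(3) = 9; composing gives (s ∘ t)(11) = 9.

9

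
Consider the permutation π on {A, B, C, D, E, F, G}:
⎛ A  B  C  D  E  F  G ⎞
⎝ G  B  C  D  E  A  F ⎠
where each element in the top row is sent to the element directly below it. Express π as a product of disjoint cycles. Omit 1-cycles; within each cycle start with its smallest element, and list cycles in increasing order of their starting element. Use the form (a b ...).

Iterating π from A gives A → G → F → A; that is the 3-cycle (A G F).
Repeating from the next unused element and collecting all non-trivial cycles gives (A G F).

(A G F)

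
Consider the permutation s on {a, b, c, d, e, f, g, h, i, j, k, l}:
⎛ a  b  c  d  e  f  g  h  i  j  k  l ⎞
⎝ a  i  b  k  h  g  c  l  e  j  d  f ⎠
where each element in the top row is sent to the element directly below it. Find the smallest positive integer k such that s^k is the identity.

Writing s as disjoint cycles, the cycle lengths are 8, 2, 1, 1.
Since disjoint cycles commute, ord(s) = lcm(8, 2) = 8.

8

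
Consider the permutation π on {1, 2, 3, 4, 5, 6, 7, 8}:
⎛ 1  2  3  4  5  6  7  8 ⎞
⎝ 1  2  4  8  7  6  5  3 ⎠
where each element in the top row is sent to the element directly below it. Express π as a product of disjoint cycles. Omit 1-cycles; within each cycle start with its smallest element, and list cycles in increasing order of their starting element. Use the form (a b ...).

(3 4 8)(5 7)

Iterating π from 3 gives 3 → 4 → 8 → 3; that is the 3-cycle (3 4 8).
Repeating from the next unused element and collecting all non-trivial cycles gives (3 4 8)(5 7).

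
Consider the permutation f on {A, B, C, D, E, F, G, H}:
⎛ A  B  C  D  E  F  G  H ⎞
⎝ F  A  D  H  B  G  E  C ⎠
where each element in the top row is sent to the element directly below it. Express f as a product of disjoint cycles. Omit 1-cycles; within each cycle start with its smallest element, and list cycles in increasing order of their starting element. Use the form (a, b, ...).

(A, F, G, E, B)(C, D, H)

Iterating f from A gives A → F → G → E → B → A; that is the 5-cycle (A, F, G, E, B).
Continuing from each remaining unvisited element yields (A, F, G, E, B)(C, D, H).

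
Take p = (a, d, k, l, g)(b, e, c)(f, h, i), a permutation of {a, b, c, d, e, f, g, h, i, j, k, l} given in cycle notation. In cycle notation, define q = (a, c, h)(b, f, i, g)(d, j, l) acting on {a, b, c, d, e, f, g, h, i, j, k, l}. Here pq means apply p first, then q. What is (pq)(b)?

e

First apply p: p(b) = e, then q(e) = e. Thus (pq)(b) = e.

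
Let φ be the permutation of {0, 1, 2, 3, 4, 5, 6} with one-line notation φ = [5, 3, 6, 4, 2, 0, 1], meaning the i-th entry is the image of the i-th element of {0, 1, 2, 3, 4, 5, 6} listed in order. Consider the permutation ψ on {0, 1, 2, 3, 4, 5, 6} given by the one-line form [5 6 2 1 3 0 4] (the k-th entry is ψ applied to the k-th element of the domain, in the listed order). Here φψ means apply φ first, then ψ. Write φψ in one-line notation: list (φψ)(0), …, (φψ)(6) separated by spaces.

0 1 4 3 2 5 6

(φψ)(x) = ψ(φ(x)). Computing each image: ψ(φ(0)) = ψ(5) = 0, ψ(φ(1)) = ψ(3) = 1, ψ(φ(2)) = ψ(6) = 4, ψ(φ(3)) = ψ(4) = 3, ψ(φ(4)) = ψ(2) = 2, ψ(φ(5)) = ψ(0) = 5, ψ(φ(6)) = ψ(1) = 6.
Hence φψ = [0 1 4 3 2 5 6].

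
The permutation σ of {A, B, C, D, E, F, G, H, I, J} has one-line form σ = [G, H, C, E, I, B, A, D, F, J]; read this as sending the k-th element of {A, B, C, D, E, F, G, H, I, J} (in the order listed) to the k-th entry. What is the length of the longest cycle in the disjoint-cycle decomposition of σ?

6

Decomposing into disjoint cycles gives (A G)(B H D E I F); the longest has length 6.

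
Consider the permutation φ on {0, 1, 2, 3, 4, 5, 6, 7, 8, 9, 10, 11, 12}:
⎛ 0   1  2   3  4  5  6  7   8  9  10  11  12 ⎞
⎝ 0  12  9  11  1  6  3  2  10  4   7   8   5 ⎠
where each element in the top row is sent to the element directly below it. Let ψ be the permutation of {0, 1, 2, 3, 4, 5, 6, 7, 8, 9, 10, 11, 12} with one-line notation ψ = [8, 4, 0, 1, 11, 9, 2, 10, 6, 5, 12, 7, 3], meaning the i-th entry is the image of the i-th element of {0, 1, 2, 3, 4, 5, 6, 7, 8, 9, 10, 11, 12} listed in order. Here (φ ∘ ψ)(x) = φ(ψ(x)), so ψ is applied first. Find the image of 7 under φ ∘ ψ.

ψ(7) = 10, then φ(10) = 7; composing gives (φ ∘ ψ)(7) = 7.

7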